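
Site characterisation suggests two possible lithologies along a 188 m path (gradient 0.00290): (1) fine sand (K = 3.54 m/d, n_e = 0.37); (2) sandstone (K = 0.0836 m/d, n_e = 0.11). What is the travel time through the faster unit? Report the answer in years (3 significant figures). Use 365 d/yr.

18.6 years

Unit 1 (fine sand): v = 3.54×0.0029/0.37 = 0.02775 m/d, t = 188/0.02775 = 6776 d
Unit 2 (sandstone): v = 0.0836×0.0029/0.11 = 0.002204 m/d, t = 188/0.002204 = 85300 d
Faster: 6776 d / 365 = 18.6 yr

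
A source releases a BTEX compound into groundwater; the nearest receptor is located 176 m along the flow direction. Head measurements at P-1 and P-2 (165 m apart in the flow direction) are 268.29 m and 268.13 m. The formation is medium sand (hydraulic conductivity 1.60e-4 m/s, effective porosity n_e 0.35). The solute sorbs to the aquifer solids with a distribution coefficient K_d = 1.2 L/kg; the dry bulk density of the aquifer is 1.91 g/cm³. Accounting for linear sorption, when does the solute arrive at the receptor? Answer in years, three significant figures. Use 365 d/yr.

95.0 years

Hydraulic gradient i = (268.29 − 268.13) / 165 = 0.16 / 165 = 9.697e-4
K = 1.60e-4 m/s × 86400 s/d = 13.82 m/d
Darcy flux q = K·i = 13.82 × 9.697e-4 = 0.01341 m/d
v_s = q/n_e = 0.01341/0.35 = 0.03830 m/d
Retardation R = 1 + ρ_b·K_d/n = 1 + 1.91×1.2/0.35 = 7.549
Contaminant velocity v_c = v/R = 0.03830/7.549 = 0.005074 m/d
t = L/v_c = 176/0.005074 = 34690 d
   = 34690/365 = 95.0 yr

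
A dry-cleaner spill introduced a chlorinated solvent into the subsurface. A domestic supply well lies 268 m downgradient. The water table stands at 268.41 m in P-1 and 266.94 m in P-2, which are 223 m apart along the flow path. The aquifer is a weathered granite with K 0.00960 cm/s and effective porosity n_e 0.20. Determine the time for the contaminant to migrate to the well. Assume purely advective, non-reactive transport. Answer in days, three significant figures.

Hydraulic gradient i = (268.41 − 266.94) / 223 = 1.47 / 223 = 0.006592
K = 0.00960 cm/s × 864 = 8.294 m/d
Darcy flux q = K·i = 8.294 × 0.006592 = 0.05468 m/d
v_s = q/n_e = 0.05468/0.20 = 0.2734 m/d
t = L / v = 268 / 0.2734 = 980.3 d

980 days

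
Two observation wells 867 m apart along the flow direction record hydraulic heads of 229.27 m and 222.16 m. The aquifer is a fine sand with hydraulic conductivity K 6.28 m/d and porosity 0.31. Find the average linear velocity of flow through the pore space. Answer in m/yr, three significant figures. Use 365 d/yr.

Hydraulic gradient i = (229.27 − 222.16) / 867 = 7.11 / 867 = 0.008201
Darcy flux q = K·i = 6.28 × 0.008201 = 0.05150 m/d
Seepage velocity v = q / n = 0.05150 / 0.31 = 0.1661 m/d
   = 0.1661 × 365 = 60.6 m/yr

60.6 m/yr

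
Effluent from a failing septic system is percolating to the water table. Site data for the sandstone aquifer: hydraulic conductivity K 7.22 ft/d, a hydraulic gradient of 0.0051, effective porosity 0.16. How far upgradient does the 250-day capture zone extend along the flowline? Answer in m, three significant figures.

17.5 m

K = 7.22 ft/d × 0.3048 = 2.201 m/d
Specific discharge q = 2.201 × 0.0051 = 0.01122 m/d
Seepage velocity v = q / n = 0.01122 / 0.16 = 0.07015 m/d
L = v × T = 0.07015 × 250 = 17.54 m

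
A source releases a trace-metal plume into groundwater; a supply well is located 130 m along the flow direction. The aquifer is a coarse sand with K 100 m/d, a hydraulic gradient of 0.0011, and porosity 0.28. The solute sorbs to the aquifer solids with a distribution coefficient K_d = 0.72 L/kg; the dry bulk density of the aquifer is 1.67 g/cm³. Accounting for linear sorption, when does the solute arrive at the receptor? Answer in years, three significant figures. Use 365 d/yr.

q = Ki = 100 × 0.0011 = 0.1100 m/d
v_s = q/n_e = 0.1100/0.28 = 0.3929 m/d
Retardation R = 1 + ρ_b·K_d/n = 1 + 1.67×0.72/0.28 = 5.294
Contaminant velocity v_c = v/R = 0.3929/5.294 = 0.07420 m/d
t = L/v_c = 130/0.07420 = 1752 d
   = 1752/365 = 4.80 yr

4.80 years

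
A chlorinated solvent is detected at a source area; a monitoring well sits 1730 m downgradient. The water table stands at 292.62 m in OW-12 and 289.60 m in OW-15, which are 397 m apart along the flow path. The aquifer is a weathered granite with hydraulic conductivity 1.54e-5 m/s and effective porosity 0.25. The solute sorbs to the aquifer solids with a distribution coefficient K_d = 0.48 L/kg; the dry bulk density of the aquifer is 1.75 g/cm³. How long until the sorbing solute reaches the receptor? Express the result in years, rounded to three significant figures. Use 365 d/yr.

510 years

Hydraulic gradient i = (292.62 − 289.60) / 397 = 3.02 / 397 = 0.007607
K = 1.54e-5 m/s × 86400 s/d = 1.331 m/d
Darcy flux q = K·i = 1.331 × 0.007607 = 0.01012 m/d
v = Ki/n = 1.331·0.007607/0.25 = 0.04049 m/d
Retardation R = 1 + ρ_b·K_d/n = 1 + 1.75×0.48/0.25 = 4.360
Contaminant velocity v_c = v/R = 0.04049/4.360 = 0.009286 m/d
t = L/v_c = 1730/0.009286 = 186300 d
   = 186300/365 = 510 yr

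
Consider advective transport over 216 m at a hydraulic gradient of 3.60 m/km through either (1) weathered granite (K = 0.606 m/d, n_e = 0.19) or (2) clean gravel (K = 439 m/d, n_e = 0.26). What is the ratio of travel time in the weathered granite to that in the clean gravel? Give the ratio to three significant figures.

529

Unit 1 (weathered granite): v = 0.606×0.0036/0.19 = 0.01148 m/d, t = 216/0.01148 = 18810 d
Unit 2 (clean gravel): v = 439×0.0036/0.26 = 6.078 m/d, t = 216/6.078 = 35.54 d
t(weathered granite) / t(clean gravel) = 18810/35.54 = 529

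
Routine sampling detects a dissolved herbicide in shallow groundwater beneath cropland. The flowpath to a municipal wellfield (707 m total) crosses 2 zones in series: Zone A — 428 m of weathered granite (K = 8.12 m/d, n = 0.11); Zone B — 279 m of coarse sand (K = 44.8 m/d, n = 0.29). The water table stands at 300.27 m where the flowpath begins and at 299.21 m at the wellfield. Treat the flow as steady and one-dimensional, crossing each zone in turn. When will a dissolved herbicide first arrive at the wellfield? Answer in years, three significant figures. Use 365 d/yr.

Total head drop ΔH = 300.27 − 299.21 = 1.06 m
Continuity: the same q passes through each zone, so ΔH = q·Σ(L_j/K_j) — the zones act as resistances in series.
Σ(L/K) = 428/8.12 + 279/44.8 = 52.71 + 6.228 = 58.94 d
q = ΔH / Σ(L/K) = 1.06 / 58.94 = 0.01799 m/d (same in every zone)
Zone A: v = q/n = 0.01799/0.11 = 0.1635 m/d → t_A = 428/0.1635 = 2618 d
Zone B: v = q/n = 0.01799/0.29 = 0.06202 m/d → t_B = 279/0.06202 = 4499 d
Total t = 2618 + 4499 = 7116 d
   = 7116 / 365 = 19.5 yr

19.5 years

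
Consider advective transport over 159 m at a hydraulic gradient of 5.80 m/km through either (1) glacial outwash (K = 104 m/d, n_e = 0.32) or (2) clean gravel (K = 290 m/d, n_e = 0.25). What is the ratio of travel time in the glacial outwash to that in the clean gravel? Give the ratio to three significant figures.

Unit 1 (glacial outwash): v = 104×0.0058/0.32 = 1.885 m/d, t = 159/1.885 = 84.35 d
Unit 2 (clean gravel): v = 290×0.0058/0.25 = 6.728 m/d, t = 159/6.728 = 23.63 d
t(glacial outwash) / t(clean gravel) = 84.35/23.63 = 3.57

3.57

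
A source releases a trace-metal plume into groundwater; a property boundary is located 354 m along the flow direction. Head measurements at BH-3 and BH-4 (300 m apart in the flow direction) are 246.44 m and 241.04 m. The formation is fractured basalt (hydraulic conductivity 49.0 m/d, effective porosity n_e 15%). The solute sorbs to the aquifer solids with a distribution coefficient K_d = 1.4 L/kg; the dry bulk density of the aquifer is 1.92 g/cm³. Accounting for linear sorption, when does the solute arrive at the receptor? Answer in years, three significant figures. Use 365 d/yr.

3.12 years

Hydraulic gradient i = (246.44 − 241.04) / 300 = 5.40 / 300 = 0.01800
q = Ki = 49.0 × 0.01800 = 0.8820 m/d
v_s = q/n_e = 0.8820/0.15 = 5.880 m/d
Retardation R = 1 + ρ_b·K_d/n = 1 + 1.92×1.4/0.15 = 18.92
Contaminant velocity v_c = v/R = 5.880/18.92 = 0.3108 m/d
t = L/v_c = 354/0.3108 = 1139 d
   = 1139/365 = 3.12 yr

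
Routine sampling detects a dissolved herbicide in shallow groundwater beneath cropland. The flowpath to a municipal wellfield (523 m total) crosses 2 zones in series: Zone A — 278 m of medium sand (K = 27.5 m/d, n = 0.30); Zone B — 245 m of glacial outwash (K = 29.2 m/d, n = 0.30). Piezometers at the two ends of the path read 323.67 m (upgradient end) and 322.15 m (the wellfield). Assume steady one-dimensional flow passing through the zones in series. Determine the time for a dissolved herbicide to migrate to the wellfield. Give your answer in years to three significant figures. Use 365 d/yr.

Total head drop ΔH = 323.67 − 322.15 = 1.52 m
Continuity: the same q passes through each zone, so ΔH = q·Σ(L_j/K_j) — the zones act as resistances in series.
Σ(L/K) = 278/27.5 + 245/29.2 = 10.11 + 8.390 = 18.50 d
q = ΔH / Σ(L/K) = 1.52 / 18.50 = 0.08216 m/d (same in every zone)
Zone A: v = q/n = 0.08216/0.30 = 0.2739 m/d → t_A = 278/0.2739 = 1015 d
Zone B: v = q/n = 0.08216/0.30 = 0.2739 m/d → t_B = 245/0.2739 = 894.5 d
Total t = 1015 + 894.5 = 1910 d
   = 1910 / 365 = 5.23 yr

5.23 years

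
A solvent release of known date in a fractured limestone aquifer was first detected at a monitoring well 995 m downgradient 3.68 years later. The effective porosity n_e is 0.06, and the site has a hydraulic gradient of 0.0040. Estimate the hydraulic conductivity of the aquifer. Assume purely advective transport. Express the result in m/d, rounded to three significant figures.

t = 3.68 years = 1343 d
v = L / t = 995 / 1343 = 0.7408 m/d
K = v · n / i = 0.7408 × 0.06 / 0.0040 = 11.1 m/d

11.1 m/d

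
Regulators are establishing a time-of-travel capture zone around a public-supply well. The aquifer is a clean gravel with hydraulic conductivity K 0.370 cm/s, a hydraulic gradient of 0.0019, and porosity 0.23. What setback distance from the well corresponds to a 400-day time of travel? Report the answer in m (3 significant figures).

1060 m

K = 0.370 cm/s × 864 = 319.7 m/d
Specific discharge q = 319.7 × 0.0019 = 0.6074 m/d
Average linear velocity = 0.6074 / 0.23 = 2.641 m/d
L = v × T = 2.641 × 400 = 1056 m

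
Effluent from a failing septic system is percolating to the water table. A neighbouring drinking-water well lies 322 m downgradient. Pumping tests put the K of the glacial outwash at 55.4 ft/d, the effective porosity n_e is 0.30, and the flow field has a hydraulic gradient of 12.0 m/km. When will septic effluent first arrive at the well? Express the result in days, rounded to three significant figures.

477 days

K = 55.4 ft/d × 0.3048 = 16.89 m/d
Specific discharge q = 16.89 × 0.012 = 0.2026 m/d
v = Ki/n = 16.89·0.012/0.30 = 0.6754 m/d
t = L / v = 322 / 0.6754 = 476.7 d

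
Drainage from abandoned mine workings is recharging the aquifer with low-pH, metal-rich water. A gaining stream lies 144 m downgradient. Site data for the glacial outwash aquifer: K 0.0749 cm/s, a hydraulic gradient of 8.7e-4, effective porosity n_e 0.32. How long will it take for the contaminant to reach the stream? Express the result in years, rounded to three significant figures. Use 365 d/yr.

2.24 years

K = 0.0749 cm/s × 864 = 64.71 m/d
Darcy flux q = K·i = 64.71 × 8.7e-4 = 0.05630 m/d
Seepage velocity v = q / n = 0.05630 / 0.32 = 0.1759 m/d
t = L / v = 144 / 0.1759 = 818.5 d
   = 818.5 / 365 = 2.24 yr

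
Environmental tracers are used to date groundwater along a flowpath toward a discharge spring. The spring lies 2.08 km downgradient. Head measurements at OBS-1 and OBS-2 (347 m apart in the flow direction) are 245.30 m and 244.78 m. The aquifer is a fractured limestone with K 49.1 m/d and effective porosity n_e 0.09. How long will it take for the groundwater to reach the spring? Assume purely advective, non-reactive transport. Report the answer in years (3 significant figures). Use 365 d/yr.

6.97 years

Hydraulic gradient i = (245.30 − 244.78) / 347 = 0.52 / 347 = 0.001499
Darcy flux q = K·i = 49.1 × 0.001499 = 0.07358 m/d
Average linear velocity = 0.07358 / 0.09 = 0.8175 m/d
L = 2.08 km = 2080 m
t = L / v = 2080 / 0.8175 = 2544 d
   = 2544 / 365 = 6.97 yr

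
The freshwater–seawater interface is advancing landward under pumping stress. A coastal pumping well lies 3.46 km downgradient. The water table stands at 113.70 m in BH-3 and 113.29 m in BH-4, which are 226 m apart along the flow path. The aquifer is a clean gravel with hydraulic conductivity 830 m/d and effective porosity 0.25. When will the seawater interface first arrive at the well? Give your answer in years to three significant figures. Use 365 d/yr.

Hydraulic gradient i = (113.70 − 113.29) / 226 = 0.41 / 226 = 0.001814
Specific discharge q = 830 × 0.001814 = 1.506 m/d
v = Ki/n = 830·0.001814/0.25 = 6.023 m/d
L = 3.46 km = 3460 m
t = L / v = 3460 / 6.023 = 574.5 d
   = 574.5 / 365 = 1.57 yr

1.57 years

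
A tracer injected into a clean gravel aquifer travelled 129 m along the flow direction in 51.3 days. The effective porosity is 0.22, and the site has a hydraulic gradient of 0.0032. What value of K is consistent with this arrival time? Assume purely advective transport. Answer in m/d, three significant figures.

173 m/d

v = L / t = 129 / 51.3 = 2.515 m/d
K = v · n / i = 2.515 × 0.22 / 0.0032 = 173 m/d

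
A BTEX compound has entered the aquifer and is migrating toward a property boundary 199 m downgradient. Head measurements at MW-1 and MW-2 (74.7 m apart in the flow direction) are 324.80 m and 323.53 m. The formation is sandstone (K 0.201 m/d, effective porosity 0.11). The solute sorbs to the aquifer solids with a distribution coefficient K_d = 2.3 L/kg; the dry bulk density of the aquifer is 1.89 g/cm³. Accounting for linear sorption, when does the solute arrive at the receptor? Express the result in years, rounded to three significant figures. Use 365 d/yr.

Hydraulic gradient i = (324.80 − 323.53) / 74.7 = 1.27 / 74.7 = 0.01700
Darcy flux q = K·i = 0.201 × 0.01700 = 0.003417 m/d
v_s = q/n_e = 0.003417/0.11 = 0.03107 m/d
Retardation R = 1 + ρ_b·K_d/n = 1 + 1.89×2.3/0.11 = 40.52
Contaminant velocity v_c = v/R = 0.03107/40.52 = 7.667e-4 m/d
t = L/v_c = 199/7.667e-4 = 259500 d
   = 259500/365 = 711 yr

711 years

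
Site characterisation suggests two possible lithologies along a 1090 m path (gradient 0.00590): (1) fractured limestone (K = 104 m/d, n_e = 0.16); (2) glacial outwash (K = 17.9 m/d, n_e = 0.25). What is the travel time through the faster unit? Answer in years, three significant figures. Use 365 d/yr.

0.779 years

Unit 1 (fractured limestone): v = 104×0.0059/0.16 = 3.835 m/d, t = 1090/3.835 = 284.2 d
Unit 2 (glacial outwash): v = 17.9×0.0059/0.25 = 0.4224 m/d, t = 1090/0.4224 = 2580 d
Faster: 284.2 d / 365 = 0.779 yr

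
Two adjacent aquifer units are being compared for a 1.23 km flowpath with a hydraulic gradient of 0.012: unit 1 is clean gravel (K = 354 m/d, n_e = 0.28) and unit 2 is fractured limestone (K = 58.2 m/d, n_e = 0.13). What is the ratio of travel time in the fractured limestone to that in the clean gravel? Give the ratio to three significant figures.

Unit 1 (clean gravel): v = 354×0.012/0.28 = 15.17 m/d, t = 1230/15.17 = 81.07 d
Unit 2 (fractured limestone): v = 58.2×0.012/0.13 = 5.372 m/d, t = 1230/5.372 = 229.0 d
t(fractured limestone) / t(clean gravel) = 229.0/81.07 = 2.82

2.82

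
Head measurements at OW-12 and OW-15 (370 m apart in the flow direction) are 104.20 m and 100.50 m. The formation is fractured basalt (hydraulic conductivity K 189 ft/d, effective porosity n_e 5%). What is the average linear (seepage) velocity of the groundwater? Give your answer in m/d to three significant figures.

Hydraulic gradient i = (104.20 − 100.50) / 370 = 3.70 / 370 = 0.01000
K = 189 ft/d × 0.3048 = 57.61 m/d
q = Ki = 57.61 × 0.01000 = 0.5761 m/d
v = Ki/n = 57.61·0.01000/0.05 = 11.52 m/d

11.5 m/d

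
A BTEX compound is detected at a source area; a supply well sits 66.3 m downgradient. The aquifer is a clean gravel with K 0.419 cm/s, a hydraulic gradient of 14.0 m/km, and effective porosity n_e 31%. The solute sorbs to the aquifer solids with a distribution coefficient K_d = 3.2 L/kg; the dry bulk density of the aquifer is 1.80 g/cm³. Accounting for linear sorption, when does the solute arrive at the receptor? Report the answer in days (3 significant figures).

79.4 days

K = 0.419 cm/s × 864 = 362.0 m/d
Specific discharge q = 362.0 × 0.014 = 5.068 m/d
v = Ki/n = 362.0·0.014/0.31 = 16.35 m/d
Retardation R = 1 + ρ_b·K_d/n = 1 + 1.80×3.2/0.31 = 19.58
Contaminant velocity v_c = v/R = 16.35/19.58 = 0.8350 m/d
t = L/v_c = 66.3/0.8350 = 79.40 d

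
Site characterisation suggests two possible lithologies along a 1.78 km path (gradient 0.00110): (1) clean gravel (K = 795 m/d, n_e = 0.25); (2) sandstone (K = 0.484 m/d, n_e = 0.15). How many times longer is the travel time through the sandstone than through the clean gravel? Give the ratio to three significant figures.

Unit 1 (clean gravel): v = 795×0.0011/0.25 = 3.498 m/d, t = 1780/3.498 = 508.9 d
Unit 2 (sandstone): v = 0.484×0.0011/0.15 = 0.003549 m/d, t = 1780/0.003549 = 501500 d
t(sandstone) / t(clean gravel) = 501500/508.9 = 986

986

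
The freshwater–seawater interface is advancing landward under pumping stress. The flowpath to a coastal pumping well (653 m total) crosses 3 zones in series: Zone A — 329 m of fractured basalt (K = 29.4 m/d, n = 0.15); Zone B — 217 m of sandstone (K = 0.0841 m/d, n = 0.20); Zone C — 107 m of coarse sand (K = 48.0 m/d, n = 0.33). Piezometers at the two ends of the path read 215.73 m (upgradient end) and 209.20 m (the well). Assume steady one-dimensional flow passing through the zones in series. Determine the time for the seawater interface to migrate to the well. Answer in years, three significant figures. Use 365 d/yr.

Total head drop ΔH = 215.73 − 209.20 = 6.53 m
Continuity: the same q passes through each zone, so ΔH = q·Σ(L_j/K_j) — the zones act as resistances in series.
Σ(L/K) = 329/29.4 + 217/0.0841 + 107/48.0 = 11.19 + 2580 + 2.229 = 2594 d
q = ΔH / Σ(L/K) = 6.53 / 2594 = 0.002518 m/d (same in every zone)
Zone A: v = q/n = 0.002518/0.15 = 0.01678 m/d → t_A = 329/0.01678 = 19600 d
Zone B: v = q/n = 0.002518/0.20 = 0.01259 m/d → t_B = 217/0.01259 = 17240 d
Zone C: v = q/n = 0.002518/0.33 = 0.007629 m/d → t_C = 107/0.007629 = 14020 d
Total t = 19600 + 17240 + 14020 = 50860 d
   = 50860 / 365 = 139 yr

139 years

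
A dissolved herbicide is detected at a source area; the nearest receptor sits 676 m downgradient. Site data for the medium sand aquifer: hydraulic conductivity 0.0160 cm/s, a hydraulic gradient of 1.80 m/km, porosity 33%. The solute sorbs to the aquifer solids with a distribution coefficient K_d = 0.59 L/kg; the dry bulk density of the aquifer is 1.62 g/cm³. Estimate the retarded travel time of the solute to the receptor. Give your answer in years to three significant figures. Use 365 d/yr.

K = 0.0160 cm/s × 864 = 13.82 m/d
q = Ki = 13.82 × 0.0018 = 0.02488 m/d
Average linear velocity = 0.02488 / 0.33 = 0.07540 m/d
Retardation R = 1 + ρ_b·K_d/n = 1 + 1.62×0.59/0.33 = 3.896
Contaminant velocity v_c = v/R = 0.07540/3.896 = 0.01935 m/d
t = L/v_c = 676/0.01935 = 34930 d
   = 34930/365 = 95.7 yr

95.7 years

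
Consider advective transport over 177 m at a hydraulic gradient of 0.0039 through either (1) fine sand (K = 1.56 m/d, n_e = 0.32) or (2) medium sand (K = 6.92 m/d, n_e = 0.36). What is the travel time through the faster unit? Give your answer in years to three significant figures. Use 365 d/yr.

Unit 1 (fine sand): v = 1.56×0.0039/0.32 = 0.01901 m/d, t = 177/0.01901 = 9310 d
Unit 2 (medium sand): v = 6.92×0.0039/0.36 = 0.07497 m/d, t = 177/0.07497 = 2361 d
Faster: 2361 d / 365 = 6.47 yr

6.47 years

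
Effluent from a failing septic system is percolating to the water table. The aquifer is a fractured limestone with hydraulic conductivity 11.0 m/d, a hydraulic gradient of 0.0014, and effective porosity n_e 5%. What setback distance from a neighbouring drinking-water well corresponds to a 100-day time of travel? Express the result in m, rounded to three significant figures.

30.8 m

Darcy flux q = K·i = 11.0 × 0.0014 = 0.01540 m/d
v = Ki/n = 11.0·0.0014/0.05 = 0.3080 m/d
L = v × T = 0.3080 × 100 = 30.80 m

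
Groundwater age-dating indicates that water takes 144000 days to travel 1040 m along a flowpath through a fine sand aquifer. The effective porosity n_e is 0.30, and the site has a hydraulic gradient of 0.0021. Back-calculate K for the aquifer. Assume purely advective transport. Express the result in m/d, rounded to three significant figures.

1.03 m/d

v = L / t = 1040 / 144000 = 0.007222 m/d
K = v · n / i = 0.007222 × 0.30 / 0.0021 = 1.03 m/d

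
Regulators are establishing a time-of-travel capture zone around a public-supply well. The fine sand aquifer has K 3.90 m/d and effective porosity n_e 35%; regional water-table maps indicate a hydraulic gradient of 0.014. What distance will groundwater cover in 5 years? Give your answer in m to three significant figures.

q = Ki = 3.90 × 0.014 = 0.05460 m/d
Seepage velocity v = q / n = 0.05460 / 0.35 = 0.1560 m/d
T = 5 yr × 365 = 1825 d
L = v × T = 0.1560 × 1825 = 284.7 m

285 m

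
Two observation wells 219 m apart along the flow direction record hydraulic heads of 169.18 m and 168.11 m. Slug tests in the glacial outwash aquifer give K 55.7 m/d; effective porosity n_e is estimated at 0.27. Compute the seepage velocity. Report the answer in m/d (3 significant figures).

Hydraulic gradient i = (169.18 − 168.11) / 219 = 1.07 / 219 = 0.004886
q = Ki = 55.7 × 0.004886 = 0.2721 m/d
Average linear velocity = 0.2721 / 0.27 = 1.008 m/d

1.01 m/d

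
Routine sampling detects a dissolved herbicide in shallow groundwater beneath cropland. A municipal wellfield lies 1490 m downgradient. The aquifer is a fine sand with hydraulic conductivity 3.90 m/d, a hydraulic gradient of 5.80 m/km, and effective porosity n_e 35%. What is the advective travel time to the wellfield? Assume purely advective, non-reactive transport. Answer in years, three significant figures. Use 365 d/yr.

63.2 years

Specific discharge q = 3.90 × 0.0058 = 0.02262 m/d
v = Ki/n = 3.90·0.0058/0.35 = 0.06463 m/d
t = L / v = 1490 / 0.06463 = 23050 d
   = 23050 / 365 = 63.2 yr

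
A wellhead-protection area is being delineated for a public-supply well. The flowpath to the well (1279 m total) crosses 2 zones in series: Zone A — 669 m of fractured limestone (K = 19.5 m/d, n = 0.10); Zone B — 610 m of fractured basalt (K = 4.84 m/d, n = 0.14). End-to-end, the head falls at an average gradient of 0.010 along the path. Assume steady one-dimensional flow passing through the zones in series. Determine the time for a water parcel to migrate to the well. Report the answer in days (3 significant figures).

Continuity: the same q passes through each zone, so ΔH = q·Σ(L_j/K_j) — the zones act as resistances in series.
Σ(L/K) = 669/19.5 + 610/4.84 = 34.31 + 126.0 = 160.3 d
K_eq = L_total / Σ(L/K) = 1279 / 160.3 = 7.977 m/d
q = K_eq · i = 7.977 × 0.010 = 0.07977 m/d (same in every zone)
Zone A: v = q/n = 0.07977/0.10 = 0.7977 m/d → t_A = 669/0.7977 = 838.7 d
Zone B: v = q/n = 0.07977/0.14 = 0.5698 m/d → t_B = 610/0.5698 = 1071 d
Total t = 838.7 + 1071 = 1909 d

1910 days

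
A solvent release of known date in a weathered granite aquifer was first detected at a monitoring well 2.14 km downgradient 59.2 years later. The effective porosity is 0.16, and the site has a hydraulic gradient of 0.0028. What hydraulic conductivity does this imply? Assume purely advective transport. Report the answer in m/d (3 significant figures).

t = 59.2 years = 21610 d
L = 2.14 km = 2140 m
v = L / t = 2140 / 21610 = 0.09904 m/d
K = v · n / i = 0.09904 × 0.16 / 0.0028 = 5.66 m/d

5.66 m/d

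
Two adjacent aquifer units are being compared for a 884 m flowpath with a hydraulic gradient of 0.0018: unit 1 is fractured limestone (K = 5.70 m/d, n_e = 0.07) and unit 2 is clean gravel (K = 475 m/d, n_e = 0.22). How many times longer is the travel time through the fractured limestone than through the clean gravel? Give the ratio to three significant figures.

26.5

Unit 1 (fractured limestone): v = 5.70×0.0018/0.07 = 0.1466 m/d, t = 884/0.1466 = 6031 d
Unit 2 (clean gravel): v = 475×0.0018/0.22 = 3.886 m/d, t = 884/3.886 = 227.5 d
t(fractured limestone) / t(clean gravel) = 6031/227.5 = 26.5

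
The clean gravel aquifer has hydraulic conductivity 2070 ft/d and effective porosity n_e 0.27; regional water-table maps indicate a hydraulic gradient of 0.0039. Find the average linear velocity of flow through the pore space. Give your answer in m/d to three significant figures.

K = 2070 ft/d × 0.3048 = 630.9 m/d
Darcy flux q = K·i = 630.9 × 0.0039 = 2.461 m/d
Average linear velocity = 2.461 / 0.27 = 9.114 m/d

9.11 m/d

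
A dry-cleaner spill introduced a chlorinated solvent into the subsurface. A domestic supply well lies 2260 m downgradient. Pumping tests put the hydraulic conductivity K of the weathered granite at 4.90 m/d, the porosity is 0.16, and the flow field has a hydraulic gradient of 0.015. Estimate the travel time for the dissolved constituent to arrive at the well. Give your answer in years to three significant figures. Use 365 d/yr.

Specific discharge q = 4.90 × 0.015 = 0.07350 m/d
Seepage velocity v = q / n = 0.07350 / 0.16 = 0.4594 m/d
t = L / v = 2260 / 0.4594 = 4920 d
   = 4920 / 365 = 13.5 yr

13.5 years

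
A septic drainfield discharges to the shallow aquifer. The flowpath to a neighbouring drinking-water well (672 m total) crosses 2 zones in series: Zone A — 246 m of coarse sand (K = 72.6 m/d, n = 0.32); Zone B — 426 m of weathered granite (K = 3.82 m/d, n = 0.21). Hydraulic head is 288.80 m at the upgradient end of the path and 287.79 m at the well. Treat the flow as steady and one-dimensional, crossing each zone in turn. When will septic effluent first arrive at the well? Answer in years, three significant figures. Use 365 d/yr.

52.4 years

Total head drop ΔH = 288.80 − 287.79 = 1.01 m
Steady 1-D flow in series ⇒ the Darcy flux q is identical in every zone and the zone head losses add (resistances L/K in series).
Σ(L/K) = 246/72.6 + 426/3.82 = 3.388 + 111.5 = 114.9 d
q = ΔH / Σ(L/K) = 1.01 / 114.9 = 0.008790 m/d (same in every zone)
Zone A: v = q/n = 0.008790/0.32 = 0.02747 m/d → t_A = 246/0.02747 = 8956 d
Zone B: v = q/n = 0.008790/0.21 = 0.04186 m/d → t_B = 426/0.04186 = 10180 d
Total t = 8956 + 10180 = 19130 d
   = 19130 / 365 = 52.4 yr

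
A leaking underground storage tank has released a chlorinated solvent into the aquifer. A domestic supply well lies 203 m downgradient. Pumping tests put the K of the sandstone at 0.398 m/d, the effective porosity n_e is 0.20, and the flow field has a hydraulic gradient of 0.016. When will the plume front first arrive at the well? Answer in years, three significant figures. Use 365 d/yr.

17.5 years

Darcy flux q = K·i = 0.398 × 0.016 = 0.006368 m/d
Average linear velocity = 0.006368 / 0.20 = 0.03184 m/d
t = L / v = 203 / 0.03184 = 6376 d
   = 6376 / 365 = 17.5 yr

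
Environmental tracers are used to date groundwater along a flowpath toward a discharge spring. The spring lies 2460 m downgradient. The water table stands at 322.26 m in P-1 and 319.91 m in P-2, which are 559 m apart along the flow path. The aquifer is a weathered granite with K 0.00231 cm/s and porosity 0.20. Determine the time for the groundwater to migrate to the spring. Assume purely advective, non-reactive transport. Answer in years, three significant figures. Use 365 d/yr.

Hydraulic gradient i = (322.26 − 319.91) / 559 = 2.35 / 559 = 0.004204
K = 0.00231 cm/s × 864 = 1.996 m/d
Specific discharge q = 1.996 × 0.004204 = 0.008390 m/d
Seepage velocity v = q / n = 0.008390 / 0.20 = 0.04195 m/d
t = L / v = 2460 / 0.04195 = 58640 d
   = 58640 / 365 = 161 yr

161 years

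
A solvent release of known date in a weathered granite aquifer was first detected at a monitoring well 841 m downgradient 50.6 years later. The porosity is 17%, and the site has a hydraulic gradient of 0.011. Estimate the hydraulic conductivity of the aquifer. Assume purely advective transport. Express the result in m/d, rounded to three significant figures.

t = 50.6 years = 18470 d
v = L / t = 841 / 18470 = 0.04554 m/d
K = v · n / i = 0.04554 × 0.17 / 0.011 = 0.704 m/d

0.704 m/d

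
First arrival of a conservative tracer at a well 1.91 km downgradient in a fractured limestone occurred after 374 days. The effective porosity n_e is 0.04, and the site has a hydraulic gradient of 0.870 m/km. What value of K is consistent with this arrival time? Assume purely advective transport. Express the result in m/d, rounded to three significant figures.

235 m/d

L = 1.91 km = 1910 m
v = L / t = 1910 / 374 = 5.107 m/d
K = v · n / i = 5.107 × 0.04 / 8.7e-4 = 235 m/d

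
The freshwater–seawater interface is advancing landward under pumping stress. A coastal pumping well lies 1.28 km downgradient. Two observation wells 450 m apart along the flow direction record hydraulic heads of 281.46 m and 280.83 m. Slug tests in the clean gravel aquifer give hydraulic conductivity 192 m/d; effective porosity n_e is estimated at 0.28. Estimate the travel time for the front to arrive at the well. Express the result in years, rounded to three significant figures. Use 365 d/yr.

3.65 years

Hydraulic gradient i = (281.46 − 280.83) / 450 = 0.63 / 450 = 0.001400
Darcy flux q = K·i = 192 × 0.001400 = 0.2688 m/d
v_s = q/n_e = 0.2688/0.28 = 0.9600 m/d
L = 1.28 km = 1280 m
t = L / v = 1280 / 0.9600 = 1333 d
   = 1333 / 365 = 3.65 yr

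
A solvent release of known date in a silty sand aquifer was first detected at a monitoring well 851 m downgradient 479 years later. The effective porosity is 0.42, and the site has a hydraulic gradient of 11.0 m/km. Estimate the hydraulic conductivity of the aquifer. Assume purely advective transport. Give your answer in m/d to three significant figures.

t = 479 years = 174800 d
v = L / t = 851 / 174800 = 0.004867 m/d
K = v · n / i = 0.004867 × 0.42 / 0.011 = 0.186 m/d

0.186 m/d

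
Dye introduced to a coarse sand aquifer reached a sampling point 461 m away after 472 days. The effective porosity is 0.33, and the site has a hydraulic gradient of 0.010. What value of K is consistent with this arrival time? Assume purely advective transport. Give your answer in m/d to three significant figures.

v = L / t = 461 / 472 = 0.9767 m/d
K = v · n / i = 0.9767 × 0.33 / 0.010 = 32.2 m/d

32.2 m/d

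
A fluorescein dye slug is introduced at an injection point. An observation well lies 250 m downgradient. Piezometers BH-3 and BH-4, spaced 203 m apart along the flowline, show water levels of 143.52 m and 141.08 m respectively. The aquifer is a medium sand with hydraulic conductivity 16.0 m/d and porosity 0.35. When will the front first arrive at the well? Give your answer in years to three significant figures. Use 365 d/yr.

Hydraulic gradient i = (143.52 − 141.08) / 203 = 2.44 / 203 = 0.01202
q = Ki = 16.0 × 0.01202 = 0.1923 m/d
Seepage velocity v = q / n = 0.1923 / 0.35 = 0.5495 m/d
t = L / v = 250 / 0.5495 = 455.0 d
   = 455.0 / 365 = 1.25 yr

1.25 years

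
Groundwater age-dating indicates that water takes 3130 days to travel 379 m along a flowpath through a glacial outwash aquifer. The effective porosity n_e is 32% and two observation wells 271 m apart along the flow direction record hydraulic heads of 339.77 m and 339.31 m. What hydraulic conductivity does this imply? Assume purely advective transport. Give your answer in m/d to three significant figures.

22.8 m/d

Hydraulic gradient i = (339.77 − 339.31) / 271 = 0.46 / 271 = 0.001697
v = L / t = 379 / 3130 = 0.1211 m/d
K = v · n / i = 0.1211 × 0.32 / 0.001697 = 22.8 m/d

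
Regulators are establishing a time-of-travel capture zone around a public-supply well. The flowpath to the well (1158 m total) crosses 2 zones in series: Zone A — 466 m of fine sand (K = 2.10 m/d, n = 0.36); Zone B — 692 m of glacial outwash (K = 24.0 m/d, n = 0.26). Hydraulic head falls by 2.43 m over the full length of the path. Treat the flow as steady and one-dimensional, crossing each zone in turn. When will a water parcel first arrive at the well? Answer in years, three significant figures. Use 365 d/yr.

98.3 years

Continuity: the same q passes through each zone, so ΔH = q·Σ(L_j/K_j) — the zones act as resistances in series.
Σ(L/K) = 466/2.10 + 692/24.0 = 221.9 + 28.83 = 250.7 d
q = ΔH / Σ(L/K) = 2.43 / 250.7 = 0.009691 m/d (same in every zone)
Zone A: v = q/n = 0.009691/0.36 = 0.02692 m/d → t_A = 466/0.02692 = 17310 d
Zone B: v = q/n = 0.009691/0.26 = 0.03727 m/d → t_B = 692/0.03727 = 18560 d
Total t = 17310 + 18560 = 35880 d
   = 35880 / 365 = 98.3 yr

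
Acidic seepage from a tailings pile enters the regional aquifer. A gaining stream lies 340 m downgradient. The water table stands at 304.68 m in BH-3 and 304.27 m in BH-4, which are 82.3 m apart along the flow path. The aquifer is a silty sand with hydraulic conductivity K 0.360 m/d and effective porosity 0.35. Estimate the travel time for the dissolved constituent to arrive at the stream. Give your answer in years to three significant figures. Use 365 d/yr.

182 years

Hydraulic gradient i = (304.68 − 304.27) / 82.3 = 0.41 / 82.3 = 0.004982
q = Ki = 0.360 × 0.004982 = 0.001793 m/d
Seepage velocity v = q / n = 0.001793 / 0.35 = 0.005124 m/d
t = L / v = 340 / 0.005124 = 66350 d
   = 66350 / 365 = 182 yr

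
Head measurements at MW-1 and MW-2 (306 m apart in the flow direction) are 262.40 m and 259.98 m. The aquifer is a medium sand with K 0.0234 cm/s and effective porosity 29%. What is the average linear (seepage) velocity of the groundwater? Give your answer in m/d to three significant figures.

0.551 m/d

Hydraulic gradient i = (262.40 − 259.98) / 306 = 2.42 / 306 = 0.007908
K = 0.0234 cm/s × 864 = 20.22 m/d
Darcy flux q = K·i = 20.22 × 0.007908 = 0.1599 m/d
Average linear velocity = 0.1599 / 0.29 = 0.5513 m/d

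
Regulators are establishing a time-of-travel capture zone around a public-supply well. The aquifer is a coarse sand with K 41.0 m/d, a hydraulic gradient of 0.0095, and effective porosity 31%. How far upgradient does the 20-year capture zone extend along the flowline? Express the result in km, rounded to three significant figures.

9.17 km

Darcy flux q = K·i = 41.0 × 0.0095 = 0.3895 m/d
v = Ki/n = 41.0·0.0095/0.31 = 1.256 m/d
T = 20 yr × 365 = 7300 d
L = v × T = 1.256 × 7300 = 9172 m
   = 9.17 km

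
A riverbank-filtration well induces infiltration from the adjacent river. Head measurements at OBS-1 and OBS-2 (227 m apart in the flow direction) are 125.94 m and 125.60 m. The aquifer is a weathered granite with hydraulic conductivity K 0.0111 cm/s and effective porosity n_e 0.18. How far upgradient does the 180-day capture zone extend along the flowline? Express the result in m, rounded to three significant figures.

Hydraulic gradient i = (125.94 − 125.60) / 227 = 0.34 / 227 = 0.001498
K = 0.0111 cm/s × 864 = 9.590 m/d
q = Ki = 9.590 × 0.001498 = 0.01436 m/d
Seepage velocity v = q / n = 0.01436 / 0.18 = 0.07980 m/d
L = v × T = 0.07980 × 180 = 14.36 m

14.4 m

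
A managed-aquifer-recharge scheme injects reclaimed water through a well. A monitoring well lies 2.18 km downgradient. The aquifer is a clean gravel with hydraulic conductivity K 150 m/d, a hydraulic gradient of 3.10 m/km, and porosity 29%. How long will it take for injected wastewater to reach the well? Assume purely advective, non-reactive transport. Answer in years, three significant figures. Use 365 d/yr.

q = Ki = 150 × 0.0031 = 0.4650 m/d
Seepage velocity v = q / n = 0.4650 / 0.29 = 1.603 m/d
L = 2.18 km = 2180 m
t = L / v = 2180 / 1.603 = 1360 d
   = 1360 / 365 = 3.72 yr

3.72 years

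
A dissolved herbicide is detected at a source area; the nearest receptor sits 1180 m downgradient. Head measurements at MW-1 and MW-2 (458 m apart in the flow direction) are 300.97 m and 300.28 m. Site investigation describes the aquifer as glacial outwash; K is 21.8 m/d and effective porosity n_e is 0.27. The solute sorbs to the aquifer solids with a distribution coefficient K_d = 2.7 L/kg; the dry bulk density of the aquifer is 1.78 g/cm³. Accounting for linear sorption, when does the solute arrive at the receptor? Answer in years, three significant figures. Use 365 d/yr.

Hydraulic gradient i = (300.97 − 300.28) / 458 = 0.69 / 458 = 0.001507
Darcy flux q = K·i = 21.8 × 0.001507 = 0.03284 m/d
v_s = q/n_e = 0.03284/0.27 = 0.1216 m/d
Retardation R = 1 + ρ_b·K_d/n = 1 + 1.78×2.7/0.27 = 18.80
Contaminant velocity v_c = v/R = 0.1216/18.80 = 0.006470 m/d
t = L/v_c = 1180/0.006470 = 182400 d
   = 182400/365 = 500 yr

500 years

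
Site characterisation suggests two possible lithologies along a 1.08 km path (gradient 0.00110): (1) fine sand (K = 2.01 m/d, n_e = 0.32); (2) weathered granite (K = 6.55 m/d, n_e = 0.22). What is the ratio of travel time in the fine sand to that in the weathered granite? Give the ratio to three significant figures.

4.74

Unit 1 (fine sand): v = 2.01×0.0011/0.32 = 0.006909 m/d, t = 1080/0.006909 = 156300 d
Unit 2 (weathered granite): v = 6.55×0.0011/0.22 = 0.03275 m/d, t = 1080/0.03275 = 32980 d
t(fine sand) / t(weathered granite) = 156300/32980 = 4.74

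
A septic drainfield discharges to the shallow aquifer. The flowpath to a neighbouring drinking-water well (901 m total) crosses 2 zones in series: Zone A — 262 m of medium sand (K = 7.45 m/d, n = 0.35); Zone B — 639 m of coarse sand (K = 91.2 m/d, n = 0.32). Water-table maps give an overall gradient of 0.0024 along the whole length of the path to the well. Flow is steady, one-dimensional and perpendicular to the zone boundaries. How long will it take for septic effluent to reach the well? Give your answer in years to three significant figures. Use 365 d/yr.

Continuity: the same q passes through each zone, so ΔH = q·Σ(L_j/K_j) — the zones act as resistances in series.
Σ(L/K) = 262/7.45 + 639/91.2 = 35.17 + 7.007 = 42.17 d
K_eq = L_total / Σ(L/K) = 901 / 42.17 = 21.36 m/d
q = K_eq · i = 21.36 × 0.0024 = 0.05127 m/d (same in every zone)
Zone A: v = q/n = 0.05127/0.35 = 0.1465 m/d → t_A = 262/0.1465 = 1788 d
Zone B: v = q/n = 0.05127/0.32 = 0.1602 m/d → t_B = 639/0.1602 = 3988 d
Total t = 1788 + 3988 = 5777 d
   = 5777 / 365 = 15.8 yr

15.8 years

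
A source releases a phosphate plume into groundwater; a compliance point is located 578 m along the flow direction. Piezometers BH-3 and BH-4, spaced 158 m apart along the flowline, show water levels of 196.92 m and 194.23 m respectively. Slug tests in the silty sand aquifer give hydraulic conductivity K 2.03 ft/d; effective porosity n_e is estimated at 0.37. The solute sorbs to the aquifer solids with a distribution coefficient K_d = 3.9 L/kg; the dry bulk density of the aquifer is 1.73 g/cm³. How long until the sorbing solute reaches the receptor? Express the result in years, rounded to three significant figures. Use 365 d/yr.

1070 years

Hydraulic gradient i = (196.92 − 194.23) / 158 = 2.69 / 158 = 0.01703
K = 2.03 ft/d × 0.3048 = 0.6187 m/d
q = Ki = 0.6187 × 0.01703 = 0.01053 m/d
Seepage velocity v = q / n = 0.01053 / 0.37 = 0.02847 m/d
Retardation R = 1 + ρ_b·K_d/n = 1 + 1.73×3.9/0.37 = 19.24
Contaminant velocity v_c = v/R = 0.02847/19.24 = 0.001480 m/d
t = L/v_c = 578/0.001480 = 390500 d
   = 390500/365 = 1070 yr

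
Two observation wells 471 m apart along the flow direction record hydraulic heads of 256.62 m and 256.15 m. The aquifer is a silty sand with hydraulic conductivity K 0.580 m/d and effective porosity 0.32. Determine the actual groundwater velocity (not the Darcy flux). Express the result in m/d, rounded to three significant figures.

Hydraulic gradient i = (256.62 − 256.15) / 471 = 0.47 / 471 = 9.979e-4
Darcy flux q = K·i = 0.580 × 9.979e-4 = 5.788e-4 m/d
v = Ki/n = 0.580·9.979e-4/0.32 = 0.001809 m/d

0.00181 m/d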